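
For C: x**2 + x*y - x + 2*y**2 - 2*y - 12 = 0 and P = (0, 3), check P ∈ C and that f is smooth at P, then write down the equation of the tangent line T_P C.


Tangent line at P: 2*x + 10*y - 30 = 0.

Step 1: f(0, 3) = 0, so P lies on C.
Step 2: partial derivatives
  f_x(x, y) = 2*x + y - 1, f_y(x, y) = x + 4*y - 2.
  f_x(P) = 2, f_y(P) = 10 (gradient nonzero, so P is smooth).
Step 3: tangent line at P: 2·(x − 0) + 10·(y − 3) = 0.
Expanding: 2*x + 10*y - 30 = 0.


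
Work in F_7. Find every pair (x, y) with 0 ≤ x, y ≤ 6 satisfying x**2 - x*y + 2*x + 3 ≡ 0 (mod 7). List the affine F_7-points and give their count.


Affine F_7-points: {(1, 6), (2, 2), (3, 6), (4, 5), (5, 2), (6, 5)}; count = 6.

For each of the 49 pairs (x, y) ∈ F_7², evaluate f(x, y) mod 7. Record the zeros.
  x = 0: [0↦3, 1↦3, 2↦3, 3↦3, 4↦3, 5↦3, 6↦3]  zeros at y ∈ ∅
  x = 1: [0↦6, 1↦5, 2↦4, 3↦3, 4↦2, 5↦1, 6↦0]  zeros at y ∈ {6}
  x = 2: [0↦4, 1↦2, 2↦0, 3↦5, 4↦3, 5↦1, 6↦6]  zeros at y ∈ {2}
  x = 3: [0↦4, 1↦1, 2↦5, 3↦2, 4↦6, 5↦3, 6↦0]  zeros at y ∈ {6}
  x = 4: [0↦6, 1↦2, 2↦5, 3↦1, 4↦4, 5↦0, 6↦3]  zeros at y ∈ {5}
  x = 5: [0↦3, 1↦5, 2↦0, 3↦2, 4↦4, 5↦6, 6↦1]  zeros at y ∈ {2}
  x = 6: [0↦2, 1↦3, 2↦4, 3↦5, 4↦6, 5↦0, 6↦1]  zeros at y ∈ {5}
Collecting zeros: affine points = {(1, 6), (2, 2), (3, 6), (4, 5), (5, 2), (6, 5)}.
Total count |C(F_7)_aff| = 6.


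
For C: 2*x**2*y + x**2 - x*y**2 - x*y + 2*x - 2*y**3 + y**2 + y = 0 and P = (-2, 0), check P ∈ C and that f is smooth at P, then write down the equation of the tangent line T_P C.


Tangent line at P: -2*x + 11*y - 4 = 0.

Step 1: f(-2, 0) = 0, so P lies on C.
Step 2: partial derivatives
  f_x(x, y) = 4*x*y + 2*x - y**2 - y + 2, f_y(x, y) = 2*x**2 - 2*x*y - x - 6*y**2 + 2*y + 1.
  f_x(P) = -2, f_y(P) = 11 (gradient nonzero, so P is smooth).
Step 3: tangent line at P: -2·(x − -2) + 11·(y − 0) = 0.
Expanding: -2*x + 11*y - 4 = 0.


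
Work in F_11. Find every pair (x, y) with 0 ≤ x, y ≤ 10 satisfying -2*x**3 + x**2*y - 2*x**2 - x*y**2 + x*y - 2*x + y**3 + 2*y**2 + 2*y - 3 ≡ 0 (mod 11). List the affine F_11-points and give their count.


Affine F_11-points: {(0, 6), (1, 2), (2, 1), (2, 9), (3, 9), (4, 9), (5, 2), (6, 3), (7, 7), (8, 8), (10, 5)}; count = 11.

For each of the 121 pairs (x, y) ∈ F_11², evaluate f(x, y) mod 11. Record the zeros.
  x = 0: [0↦8, 1↦2, 2↦6, 3↦4, 4↦2, 5↦6, 6↦0, 7↦1, 8↦4, 9↦4, 10↦7]  zeros at y ∈ {6}
  x = 1: [0↦2, 1↦8, 2↦0, 3↦6, 4↦10, 5↦7, 6↦3, 7↦4, 8↦5, 9↦1, 10↦9]  zeros at y ∈ {2}
  x = 2: [0↦2, 1↦0, 2↦4, 3↦9, 4↦10, 5↦2, 6↦2, 7↦5, 8↦6, 9↦0, 10↦4]  zeros at y ∈ {1, 9}
  x = 3: [0↦7, 1↦10, 2↦6, 3↦1, 4↦1, 5↦1, 6↦7, 7↦3, 8↦6, 9↦0, 10↦2]  zeros at y ∈ {9}
  x = 4: [0↦5, 1↦4, 2↦5, 3↦3, 4↦4, 5↦3, 6↦6, 7↦8, 8↦4, 9↦0, 10↦2]  zeros at y ∈ {9}
  x = 5: [0↦6, 1↦3, 2↦0, 3↦3, 4↦7, 5↦7, 6↦9, 7↦8, 8↦10, 9↦10, 10↦3]  zeros at y ∈ {2}
  x = 6: [0↦9, 1↦6, 2↦1, 3↦0, 4↦9, 5↦1, 6↦4, 7↦2, 8↦1, 9↦7, 10↦4]  zeros at y ∈ {3}
  x = 7: [0↦2, 1↦1, 2↦7, 3↦4, 4↦9, 5↦6, 6↦1, 7↦0, 8↦9, 9↦1, 10↦4]  zeros at y ∈ {7}
  x = 8: [0↦6, 1↦9, 2↦6, 3↦3, 4↦6, 5↦10, 6↦10, 7↦1, 8↦0, 9↦2, 10↦2]  zeros at y ∈ {8}
  x = 9: [0↦9, 1↦7, 2↦8, 3↦7, 4↦10, 5↦1, 6↦8, 7↦4, 8↦6, 9↦9, 10↦8]  zeros at y ∈ ∅
  x = 10: [0↦10, 1↦5, 2↦1, 3↦4, 4↦9, 5↦0, 6↦5, 7↦8, 8↦4, 9↦10, 10↦10]  zeros at y ∈ {5}
Collecting zeros: affine points = {(0, 6), (1, 2), (2, 1), (2, 9), (3, 9), (4, 9), (5, 2), (6, 3), (7, 7), (8, 8), (10, 5)}.
Total count |C(F_11)_aff| = 11.


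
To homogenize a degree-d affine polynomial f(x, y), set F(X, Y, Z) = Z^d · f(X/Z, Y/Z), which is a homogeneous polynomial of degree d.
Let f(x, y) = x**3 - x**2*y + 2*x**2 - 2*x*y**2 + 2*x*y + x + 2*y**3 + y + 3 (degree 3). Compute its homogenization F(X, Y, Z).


F(X, Y, Z) = X**3 - X**2*Y + 2*X**2*Z - 2*X*Y**2 + 2*X*Y*Z + X*Z**2 + 2*Y**3 + Y*Z**2 + 3*Z**3

deg(f) = 3.
Substitute x = X/Z, y = Y/Z into f, then multiply by Z^3.
  monomial 1·x^3·y^0 ↦ 1·X^3·Y^0·Z^0.
  monomial -1·x^2·y^1 ↦ -1·X^2·Y^1·Z^0.
  monomial 2·x^2·y^0 ↦ 2·X^2·Y^0·Z^1.
  monomial -2·x^1·y^2 ↦ -2·X^1·Y^2·Z^0.
  monomial 2·x^1·y^1 ↦ 2·X^1·Y^1·Z^1.
  monomial 1·x^1·y^0 ↦ 1·X^1·Y^0·Z^2.
  monomial 2·x^0·y^3 ↦ 2·X^0·Y^3·Z^0.
  monomial 1·x^0·y^1 ↦ 1·X^0·Y^1·Z^2.
  monomial 3·x^0·y^0 ↦ 3·X^0·Y^0·Z^3.
Collecting: F(X, Y, Z) = X**3 - X**2*Y + 2*X**2*Z - 2*X*Y**2 + 2*X*Y*Z + X*Z**2 + 2*Y**3 + Y*Z**2 + 3*Z**3.


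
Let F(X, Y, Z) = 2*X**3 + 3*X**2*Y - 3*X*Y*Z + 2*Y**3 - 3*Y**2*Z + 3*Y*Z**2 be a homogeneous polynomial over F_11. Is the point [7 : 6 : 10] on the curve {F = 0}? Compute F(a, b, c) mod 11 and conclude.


F(7,6,10) ≡ 8 (mod 11); P is NOT on the curve.

Evaluate F(7, 6, 10) term-by-term (mod 11).
  2*X**3 ↦ 2·343·1·1 = 686
  3*X**2*Y ↦ 3·49·6·1 = 882
  -3*X*Y*Z ↦ -3·7·6·10 = -1260
  2*Y**3 ↦ 2·1·216·1 = 432
  -3*Y**2*Z ↦ -3·1·36·10 = -1080
  3*Y*Z**2 ↦ 3·1·6·100 = 1800
Sum: F(7, 6, 10) = (686) + (882) + (-1260) + (432) + (-1080) + (1800) = 1460.
Reducing mod 11: 1460 ≡ 8 (mod 11).
Since F(a, b, c) ≡ 8 ≠ 0 (mod 11), P does NOT lie on the curve.


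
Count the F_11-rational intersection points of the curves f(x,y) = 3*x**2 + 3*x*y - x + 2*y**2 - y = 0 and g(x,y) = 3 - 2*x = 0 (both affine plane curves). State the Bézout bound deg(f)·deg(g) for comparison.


Common zeros: ∅; count = 0; Bézout bound = 2.

deg(f) = 2, deg(g) = 1, so Bézout bound = 2.
Scan x ∈ F_11. For each x, list the y ∈ F_11 with f(x, y) ≡ 0 and those with g(x, y) ≡ 0 (mod 11); the common zeros in that column are the intersection.
  x = 0: f ≡ 0 at y ∈ {0, 6}; g ≡ 0 at y ∈ ∅; common: ∅.
  x = 1: f ≡ 0 at y ∈ ∅; g ≡ 0 at y ∈ ∅; common: ∅.
  x = 2: f ≡ 0 at y ∈ {7}; g ≡ 0 at y ∈ ∅; common: ∅.
  x = 3: f ≡ 0 at y ∈ {3, 4}; g ≡ 0 at y ∈ ∅; common: ∅.
  x = 4: f ≡ 0 at y ∈ {0}; g ≡ 0 at y ∈ ∅; common: ∅.
  x = 5: f ≡ 0 at y ∈ ∅; g ≡ 0 at y ∈ ∅; common: ∅.
  x = 6: f ≡ 0 at y ∈ {1, 7}; g ≡ 0 at y ∈ ∅; common: ∅.
  x = 7: f ≡ 0 at y ∈ ∅; g ≡ 0 at y ∈ {0, 1, 2, 3, 4, 5, 6, 7, 8, 9, 10}; common: ∅.
  x = 8: f ≡ 0 at y ∈ {1, 4}; g ≡ 0 at y ∈ ∅; common: ∅.
  x = 9: f ≡ 0 at y ∈ {3, 6}; g ≡ 0 at y ∈ ∅; common: ∅.
  x = 10: f ≡ 0 at y ∈ ∅; g ≡ 0 at y ∈ ∅; common: ∅.
Collecting: common zeros = ∅, so the count is 0.
Comparison with the Bézout bound: 0 ≤ 2 = deg(f)·deg(g), as expected for curves with no common component (the affine F_11-count falls short of the bound because intersections may lie at infinity, over extension fields, or carry multiplicity).


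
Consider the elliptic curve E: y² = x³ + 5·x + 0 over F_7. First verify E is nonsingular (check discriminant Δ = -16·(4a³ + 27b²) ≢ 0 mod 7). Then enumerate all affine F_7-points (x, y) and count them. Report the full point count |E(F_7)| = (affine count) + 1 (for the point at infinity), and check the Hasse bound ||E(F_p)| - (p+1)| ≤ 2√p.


Affine points = {(0, 0), (2, 2), (2, 5), (3, 0), (4, 0), (6, 1), (6, 6)}; affine count = 7; |E(F_7)| = 8.

Discriminant check: Δ ∝ 4a³ + 27b² = 4·5³ + 27·0² = 4·125 + 27·0 ≡ 3 (mod 7). Nonzero ⇒ E is nonsingular.
For each x ∈ F_7, compute rhs = x³ + 5·x + 0 mod 7, then count y ∈ F_7 with y² ≡ rhs.
  x = 0: rhs = 0, matching y values: 0 (1 points).
  x = 1: rhs = 6, matching y values: none (0 points).
  x = 2: rhs = 4, matching y values: 2, 5 (2 points).
  x = 3: rhs = 0, matching y values: 0 (1 points).
  x = 4: rhs = 0, matching y values: 0 (1 points).
  x = 5: rhs = 3, matching y values: none (0 points).
  x = 6: rhs = 1, matching y values: 1, 6 (2 points).
Total affine count: 7.
Full point count |E(F_7)| = 7 + 1 = 8.
Hasse bound: |8 − (7+1)| = |0| = 0 ≤ 2√7 ≈ 5.2915 ✓.


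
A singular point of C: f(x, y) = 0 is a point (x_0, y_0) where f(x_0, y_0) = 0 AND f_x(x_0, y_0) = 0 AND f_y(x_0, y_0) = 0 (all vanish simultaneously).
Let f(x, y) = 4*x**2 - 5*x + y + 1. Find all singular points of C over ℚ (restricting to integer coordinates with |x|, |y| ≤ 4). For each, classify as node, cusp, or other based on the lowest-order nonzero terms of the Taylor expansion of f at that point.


No singular points in the scanned grid; C is smooth there.

Compute partial derivatives:
  f_x = 8*x - 5.
  f_y = 1.
f_y = 1 is a nonzero constant, so f_y never vanishes: no point (x, y) can satisfy f = f_x = f_y = 0. In particular no (x, y) ∈ {−4, ..., 4}² is singular; the curve is smooth.


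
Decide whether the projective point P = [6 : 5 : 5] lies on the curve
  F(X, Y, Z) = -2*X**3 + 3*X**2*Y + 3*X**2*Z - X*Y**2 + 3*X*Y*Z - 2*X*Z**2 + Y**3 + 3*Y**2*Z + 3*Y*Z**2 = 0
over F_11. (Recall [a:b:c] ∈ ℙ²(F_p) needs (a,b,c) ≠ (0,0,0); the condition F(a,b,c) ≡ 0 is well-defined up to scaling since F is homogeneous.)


F(6,5,5) ≡ 5 (mod 11); P is NOT on the curve.

Evaluate F(6, 5, 5) term-by-term (mod 11).
  -2*X**3 ↦ -2·216·1·1 = -432
  3*X**2*Y ↦ 3·36·5·1 = 540
  3*X**2*Z ↦ 3·36·1·5 = 540
  -X*Y**2 ↦ -1·6·25·1 = -150
  3*X*Y*Z ↦ 3·6·5·5 = 450
  -2*X*Z**2 ↦ -2·6·1·25 = -300
  Y**3 ↦ 1·1·125·1 = 125
  3*Y**2*Z ↦ 3·1·25·5 = 375
  3*Y*Z**2 ↦ 3·1·5·25 = 375
Sum: F(6, 5, 5) = (-432) + (540) + (540) + (-150) + (450) + (-300) + (125) + (375) + (375) = 1523.
Reducing mod 11: 1523 ≡ 5 (mod 11).
Since F(a, b, c) ≡ 5 ≠ 0 (mod 11), P does NOT lie on the curve.


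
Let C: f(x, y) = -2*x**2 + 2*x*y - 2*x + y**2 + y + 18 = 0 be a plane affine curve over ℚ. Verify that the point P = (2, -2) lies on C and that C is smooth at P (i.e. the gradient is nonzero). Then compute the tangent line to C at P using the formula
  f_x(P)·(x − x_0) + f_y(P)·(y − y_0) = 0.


Tangent line at P: -14*x + y + 30 = 0.

Step 1: f(2, -2) = 0, so P lies on C.
Step 2: partial derivatives
  f_x(x, y) = -4*x + 2*y - 2, f_y(x, y) = 2*x + 2*y + 1.
  f_x(P) = -14, f_y(P) = 1 (gradient nonzero, so P is smooth).
Step 3: tangent line at P: -14·(x − 2) + 1·(y − -2) = 0.
Expanding: -14*x + y + 30 = 0.


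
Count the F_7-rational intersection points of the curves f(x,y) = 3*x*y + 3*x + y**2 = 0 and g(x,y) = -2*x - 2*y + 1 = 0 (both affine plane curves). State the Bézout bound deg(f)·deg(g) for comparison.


Common zeros: {(1, 3), (6, 5)}; count = 2; Bézout bound = 2.

deg(f) = 2, deg(g) = 1, so Bézout bound = 2.
Scan x ∈ F_7. For each x, list the y ∈ F_7 with f(x, y) ≡ 0 and those with g(x, y) ≡ 0 (mod 7); the common zeros in that column are the intersection.
  x = 0: f ≡ 0 at y ∈ {0}; g ≡ 0 at y ∈ {4}; common: ∅.
  x = 1: f ≡ 0 at y ∈ {1, 3}; g ≡ 0 at y ∈ {3}; common: {3}.
  x = 2: f ≡ 0 at y ∈ ∅; g ≡ 0 at y ∈ {2}; common: ∅.
  x = 3: f ≡ 0 at y ∈ ∅; g ≡ 0 at y ∈ {1}; common: ∅.
  x = 4: f ≡ 0 at y ∈ ∅; g ≡ 0 at y ∈ {0}; common: ∅.
  x = 5: f ≡ 0 at y ∈ {2, 4}; g ≡ 0 at y ∈ {6}; common: ∅.
  x = 6: f ≡ 0 at y ∈ {5}; g ≡ 0 at y ∈ {5}; common: {5}.
Collecting: common zeros = {(1, 3), (6, 5)}, so the count is 2.
Comparison with the Bézout bound: 2 ≤ 2 = deg(f)·deg(g), as expected for curves with no common component (the bound is attained).


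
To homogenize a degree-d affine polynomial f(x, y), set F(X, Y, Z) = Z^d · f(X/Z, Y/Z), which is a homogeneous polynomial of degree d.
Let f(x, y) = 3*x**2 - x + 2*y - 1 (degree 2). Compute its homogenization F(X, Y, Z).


F(X, Y, Z) = 3*X**2 - X*Z + 2*Y*Z - Z**2

deg(f) = 2.
Substitute x = X/Z, y = Y/Z into f, then multiply by Z^2.
  monomial 3·x^2·y^0 ↦ 3·X^2·Y^0·Z^0.
  monomial -1·x^1·y^0 ↦ -1·X^1·Y^0·Z^1.
  monomial 2·x^0·y^1 ↦ 2·X^0·Y^1·Z^1.
  monomial -1·x^0·y^0 ↦ -1·X^0·Y^0·Z^2.
Collecting: F(X, Y, Z) = 3*X**2 - X*Z + 2*Y*Z - Z**2.


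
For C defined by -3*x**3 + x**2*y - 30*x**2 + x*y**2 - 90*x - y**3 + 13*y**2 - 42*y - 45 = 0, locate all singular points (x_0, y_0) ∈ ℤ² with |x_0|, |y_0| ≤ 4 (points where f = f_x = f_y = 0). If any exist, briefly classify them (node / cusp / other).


Singular points: {(-3, 3)}; classification: cusp.

Compute partial derivatives:
  f_x = -9*x**2 + 2*x*y - 60*x + y**2 - 90.
  f_y = x**2 + 2*x*y - 3*y**2 + 26*y - 42.
Scan x_0 ∈ {−4, ..., 4}. For each x_0, f_y(x_0, y) is a polynomial in y; find its integer roots y ∈ {−4, ..., 4}, then test f_x and f at those candidates.
  x = -4: f_y(-4, y) = -3*y**2 + 18*y - 26; no integer root y with |y| ≤ 4.
  x = -3: f_y(-3, y) = -3*y**2 + 20*y - 33; vanishes at y ∈ {3}. (-3, 3): f_x = 0, f = 0 — SINGULAR.
  x = -2: f_y(-2, y) = -3*y**2 + 22*y - 38; no integer root y with |y| ≤ 4.
  x = -1: f_y(-1, y) = -3*y**2 + 24*y - 41; no integer root y with |y| ≤ 4.
  x = 0: f_y(0, y) = -3*y**2 + 26*y - 42; no integer root y with |y| ≤ 4.
  x = 1: f_y(1, y) = -3*y**2 + 28*y - 41; no integer root y with |y| ≤ 4.
  x = 2: f_y(2, y) = -3*y**2 + 30*y - 38; no integer root y with |y| ≤ 4.
  x = 3: f_y(3, y) = -3*y**2 + 32*y - 33; no integer root y with |y| ≤ 4.
  x = 4: f_y(4, y) = -3*y**2 + 34*y - 26; no integer root y with |y| ≤ 4.
Only singular point on the grid: (-3, 3).
Classify: substitute x = -3 + u, y = 3 + v and expand: f = -3*u**3 + u**2*v + u*v**2 - v**3 + v**2.
No constant or linear terms (consistent with a singular point). Quadratic part: v**2. Cubic part: -3*u**3 + u**2*v + u*v**2 - v**3.
The quadratic part v**2 is a perfect square, so there is a single (double) tangent line v = 0, i.e. y = 3. Restricting the cubic part to that line (v = 0) leaves -3*u**3 ≠ 0, so f is not divisible by v and the branch is v² ≈ 3*u**3 to lowest order — this is a cusp.
Classification: cusp.


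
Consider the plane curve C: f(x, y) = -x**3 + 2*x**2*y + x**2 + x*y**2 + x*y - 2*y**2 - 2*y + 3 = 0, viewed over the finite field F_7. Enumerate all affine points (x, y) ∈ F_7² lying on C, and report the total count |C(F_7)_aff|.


Affine F_7-points: {(0, 3), (2, 1), (3, 4), (3, 5), (4, 5), (4, 6), (5, 2), (5, 6)}; count = 8.

For each of the 49 pairs (x, y) ∈ F_7², evaluate f(x, y) mod 7. Record the zeros.
  x = 0: [0↦3, 1↦6, 2↦5, 3↦0, 4↦5, 5↦6, 6↦3]  zeros at y ∈ {3}
  x = 1: [0↦3, 1↦3, 2↦1, 3↦4, 4↦5, 5↦4, 6↦1]  zeros at y ∈ ∅
  x = 2: [0↦6, 1↦0, 2↦1, 3↦2, 4↦3, 5↦4, 6↦5]  zeros at y ∈ {1}
  x = 3: [0↦6, 1↦5, 2↦6, 3↦2, 4↦0, 5↦0, 6↦2]  zeros at y ∈ {4, 5}
  x = 4: [0↦4, 1↦5, 2↦3, 3↦5, 4↦4, 5↦0, 6↦0]  zeros at y ∈ {5, 6}
  x = 5: [0↦1, 1↦1, 2↦0, 3↦5, 4↦2, 5↦5, 6↦0]  zeros at y ∈ {2, 6}
  x = 6: [0↦5, 1↦1, 2↦5, 3↦3, 4↦2, 5↦2, 6↦3]  zeros at y ∈ ∅
Collecting zeros: affine points = {(0, 3), (2, 1), (3, 4), (3, 5), (4, 5), (4, 6), (5, 2), (5, 6)}.
Total count |C(F_7)_aff| = 8.


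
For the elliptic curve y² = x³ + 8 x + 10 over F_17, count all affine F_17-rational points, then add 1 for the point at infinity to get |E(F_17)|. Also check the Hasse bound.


Affine points = {(1, 6), (1, 11), (2, 0), (4, 2), (4, 15), (6, 6), (6, 11), (7, 1), (7, 16), (8, 5), (8, 12), (10, 6), (10, 11), (11, 1), (11, 16), (12, 7), (12, 10), (13, 4), (13, 13), (16, 1), (16, 16)}; affine count = 21; |E(F_17)| = 22.

Discriminant check: Δ ∝ 4a³ + 27b² = 4·8³ + 27·10² = 4·512 + 27·100 ≡ 5 (mod 17). Nonzero ⇒ E is nonsingular.
For each x ∈ F_17, compute rhs = x³ + 8·x + 10 mod 17, then count y ∈ F_17 with y² ≡ rhs.
  x = 0: rhs = 10, matching y values: none (0 points).
  x = 1: rhs = 2, matching y values: 6, 11 (2 points).
  x = 2: rhs = 0, matching y values: 0 (1 points).
  x = 3: rhs = 10, matching y values: none (0 points).
  x = 4: rhs = 4, matching y values: 2, 15 (2 points).
  x = 5: rhs = 5, matching y values: none (0 points).
  x = 6: rhs = 2, matching y values: 6, 11 (2 points).
  x = 7: rhs = 1, matching y values: 1, 16 (2 points).
  x = 8: rhs = 8, matching y values: 5, 12 (2 points).
  x = 9: rhs = 12, matching y values: none (0 points).
  x = 10: rhs = 2, matching y values: 6, 11 (2 points).
  x = 11: rhs = 1, matching y values: 1, 16 (2 points).
  x = 12: rhs = 15, matching y values: 7, 10 (2 points).
  x = 13: rhs = 16, matching y values: 4, 13 (2 points).
  x = 14: rhs = 10, matching y values: none (0 points).
  x = 15: rhs = 3, matching y values: none (0 points).
  x = 16: rhs = 1, matching y values: 1, 16 (2 points).
Total affine count: 21.
Full point count |E(F_17)| = 21 + 1 = 22.
Hasse bound: |22 − (17+1)| = |4| = 4 ≤ 2√17 ≈ 8.2462 ✓.


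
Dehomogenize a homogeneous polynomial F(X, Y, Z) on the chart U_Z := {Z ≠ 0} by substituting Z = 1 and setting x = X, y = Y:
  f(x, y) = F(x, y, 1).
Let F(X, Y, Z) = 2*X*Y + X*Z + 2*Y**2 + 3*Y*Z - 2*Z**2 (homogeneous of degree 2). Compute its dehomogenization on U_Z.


f(x, y) = 2*x*y + x + 2*y**2 + 3*y - 2

On U_Z we set Z = 1. Each monomial c·X^i·Y^j·Z^k in F becomes c·x^i·y^j·1^k = c·x^i·y^j.
Substituting Z = 1: F(X, Y, 1) = 2*x*y + x + 2*y**2 + 3*y - 2.
Note: deg(f) ≤ deg(F) = 2; strict inequality happens when F is divisible by Z (lost terms).


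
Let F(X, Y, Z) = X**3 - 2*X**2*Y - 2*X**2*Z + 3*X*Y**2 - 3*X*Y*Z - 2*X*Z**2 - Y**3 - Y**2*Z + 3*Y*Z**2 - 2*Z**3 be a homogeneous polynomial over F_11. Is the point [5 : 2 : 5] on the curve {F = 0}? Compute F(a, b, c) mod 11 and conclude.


F(5,2,5) ≡ 0 (mod 11); P is on the curve.

Evaluate F(5, 2, 5) term-by-term (mod 11).
  X**3 ↦ 1·125·1·1 = 125
  -2*X**2*Y ↦ -2·25·2·1 = -100
  -2*X**2*Z ↦ -2·25·1·5 = -250
  3*X*Y**2 ↦ 3·5·4·1 = 60
  -3*X*Y*Z ↦ -3·5·2·5 = -150
  -2*X*Z**2 ↦ -2·5·1·25 = -250
  -Y**3 ↦ -1·1·8·1 = -8
  -Y**2*Z ↦ -1·1·4·5 = -20
  3*Y*Z**2 ↦ 3·1·2·25 = 150
  -2*Z**3 ↦ -2·1·1·125 = -250
Sum: F(5, 2, 5) = (125) + (-100) + (-250) + (60) + (-150) + (-250) + (-8) + (-20) + (150) + (-250) = -693.
Reducing mod 11: -693 ≡ 0 (mod 11).
Since F(a, b, c) ≡ 0 (mod 11), P lies on the curve.


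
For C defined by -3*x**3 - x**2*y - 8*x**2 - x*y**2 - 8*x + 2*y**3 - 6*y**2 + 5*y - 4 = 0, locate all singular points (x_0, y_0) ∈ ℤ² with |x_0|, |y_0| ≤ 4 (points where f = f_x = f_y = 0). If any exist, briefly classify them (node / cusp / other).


Singular points: {(-1, 1)}; classification: cusp.

Compute partial derivatives:
  f_x = -9*x**2 - 2*x*y - 16*x - y**2 - 8.
  f_y = -x**2 - 2*x*y + 6*y**2 - 12*y + 5.
Scan x_0 ∈ {−4, ..., 4}. For each x_0, f_y(x_0, y) is a polynomial in y; find its integer roots y ∈ {−4, ..., 4}, then test f_x and f at those candidates.
  x = -4: f_y(-4, y) = 6*y**2 - 4*y - 11; no integer root y with |y| ≤ 4.
  x = -3: f_y(-3, y) = 6*y**2 - 6*y - 4; no integer root y with |y| ≤ 4.
  x = -2: f_y(-2, y) = 6*y**2 - 8*y + 1; no integer root y with |y| ≤ 4.
  x = -1: f_y(-1, y) = 6*y**2 - 10*y + 4; vanishes at y ∈ {1}. (-1, 1): f_x = 0, f = 0 — SINGULAR.
  x = 0: f_y(0, y) = 6*y**2 - 12*y + 5; no integer root y with |y| ≤ 4.
  x = 1: f_y(1, y) = 6*y**2 - 14*y + 4; vanishes at y ∈ {2}. (1, 2): f_x = -41 ≠ 0.
  x = 2: f_y(2, y) = 6*y**2 - 16*y + 1; no integer root y with |y| ≤ 4.
  x = 3: f_y(3, y) = 6*y**2 - 18*y - 4; no integer root y with |y| ≤ 4.
  x = 4: f_y(4, y) = 6*y**2 - 20*y - 11; no integer root y with |y| ≤ 4.
Only singular point on the grid: (-1, 1).
Classify: substitute x = -1 + u, y = 1 + v and expand: f = -3*u**3 - u**2*v - u*v**2 + 2*v**3 + v**2.
No constant or linear terms (consistent with a singular point). Quadratic part: v**2. Cubic part: -3*u**3 - u**2*v - u*v**2 + 2*v**3.
The quadratic part v**2 is a perfect square, so there is a single (double) tangent line v = 0, i.e. y = 1. Restricting the cubic part to that line (v = 0) leaves -3*u**3 ≠ 0, so f is not divisible by v and the branch is v² ≈ 3*u**3 to lowest order — this is a cusp.
Classification: cusp.


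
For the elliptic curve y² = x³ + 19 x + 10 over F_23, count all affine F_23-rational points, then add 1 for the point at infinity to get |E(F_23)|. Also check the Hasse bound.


Affine points = {(3, 5), (3, 18), (4, 9), (4, 14), (5, 0), (6, 8), (6, 15), (7, 7), (7, 16), (9, 6), (9, 17), (10, 2), (10, 21), (11, 3), (11, 20), (13, 4), (13, 19), (15, 6), (15, 17), (17, 5), (17, 18), (19, 10), (19, 13), (20, 8), (20, 15), (22, 6), (22, 17)}; affine count = 27; |E(F_23)| = 28.

Discriminant check: Δ ∝ 4a³ + 27b² = 4·19³ + 27·10² = 4·6859 + 27·100 ≡ 6 (mod 23). Nonzero ⇒ E is nonsingular.
For each x ∈ F_23, compute rhs = x³ + 19·x + 10 mod 23, then count y ∈ F_23 with y² ≡ rhs.
  x = 0: rhs = 10, matching y values: none (0 points).
  x = 1: rhs = 7, matching y values: none (0 points).
  x = 2: rhs = 10, matching y values: none (0 points).
  x = 3: rhs = 2, matching y values: 5, 18 (2 points).
  x = 4: rhs = 12, matching y values: 9, 14 (2 points).
  x = 5: rhs = 0, matching y values: 0 (1 points).
  x = 6: rhs = 18, matching y values: 8, 15 (2 points).
  x = 7: rhs = 3, matching y values: 7, 16 (2 points).
  x = 8: rhs = 7, matching y values: none (0 points).
  x = 9: rhs = 13, matching y values: 6, 17 (2 points).
  x = 10: rhs = 4, matching y values: 2, 21 (2 points).
  x = 11: rhs = 9, matching y values: 3, 20 (2 points).
  x = 12: rhs = 11, matching y values: none (0 points).
  x = 13: rhs = 16, matching y values: 4, 19 (2 points).
  x = 14: rhs = 7, matching y values: none (0 points).
  x = 15: rhs = 13, matching y values: 6, 17 (2 points).
  x = 16: rhs = 17, matching y values: none (0 points).
  x = 17: rhs = 2, matching y values: 5, 18 (2 points).
  x = 18: rhs = 20, matching y values: none (0 points).
  x = 19: rhs = 8, matching y values: 10, 13 (2 points).
  x = 20: rhs = 18, matching y values: 8, 15 (2 points).
  x = 21: rhs = 10, matching y values: none (0 points).
  x = 22: rhs = 13, matching y values: 6, 17 (2 points).
Total affine count: 27.
Full point count |E(F_23)| = 27 + 1 = 28.
Hasse bound: |28 − (23+1)| = |4| = 4 ≤ 2√23 ≈ 9.5917 ✓.


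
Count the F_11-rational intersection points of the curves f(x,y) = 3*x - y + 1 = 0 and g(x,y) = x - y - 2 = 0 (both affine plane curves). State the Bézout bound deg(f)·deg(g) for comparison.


Common zeros: {(4, 2)}; count = 1; Bézout bound = 1.

deg(f) = 1, deg(g) = 1, so Bézout bound = 1.
Scan x ∈ F_11. For each x, list the y ∈ F_11 with f(x, y) ≡ 0 and those with g(x, y) ≡ 0 (mod 11); the common zeros in that column are the intersection.
  x = 0: f ≡ 0 at y ∈ {1}; g ≡ 0 at y ∈ {9}; common: ∅.
  x = 1: f ≡ 0 at y ∈ {4}; g ≡ 0 at y ∈ {10}; common: ∅.
  x = 2: f ≡ 0 at y ∈ {7}; g ≡ 0 at y ∈ {0}; common: ∅.
  x = 3: f ≡ 0 at y ∈ {10}; g ≡ 0 at y ∈ {1}; common: ∅.
  x = 4: f ≡ 0 at y ∈ {2}; g ≡ 0 at y ∈ {2}; common: {2}.
  x = 5: f ≡ 0 at y ∈ {5}; g ≡ 0 at y ∈ {3}; common: ∅.
  x = 6: f ≡ 0 at y ∈ {8}; g ≡ 0 at y ∈ {4}; common: ∅.
  x = 7: f ≡ 0 at y ∈ {0}; g ≡ 0 at y ∈ {5}; common: ∅.
  x = 8: f ≡ 0 at y ∈ {3}; g ≡ 0 at y ∈ {6}; common: ∅.
  x = 9: f ≡ 0 at y ∈ {6}; g ≡ 0 at y ∈ {7}; common: ∅.
  x = 10: f ≡ 0 at y ∈ {9}; g ≡ 0 at y ∈ {8}; common: ∅.
Collecting: common zeros = {(4, 2)}, so the count is 1.
Comparison with the Bézout bound: 1 ≤ 1 = deg(f)·deg(g), as expected for curves with no common component (the bound is attained).


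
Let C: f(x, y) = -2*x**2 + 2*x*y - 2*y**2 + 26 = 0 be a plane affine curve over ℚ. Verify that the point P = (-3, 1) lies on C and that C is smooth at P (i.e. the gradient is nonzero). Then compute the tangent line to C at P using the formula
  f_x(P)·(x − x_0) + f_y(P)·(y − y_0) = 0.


Tangent line at P: 14*x - 10*y + 52 = 0.

Step 1: f(-3, 1) = 0, so P lies on C.
Step 2: partial derivatives
  f_x(x, y) = -4*x + 2*y, f_y(x, y) = 2*x - 4*y.
  f_x(P) = 14, f_y(P) = -10 (gradient nonzero, so P is smooth).
Step 3: tangent line at P: 14·(x − -3) + -10·(y − 1) = 0.
Expanding: 14*x - 10*y + 52 = 0.


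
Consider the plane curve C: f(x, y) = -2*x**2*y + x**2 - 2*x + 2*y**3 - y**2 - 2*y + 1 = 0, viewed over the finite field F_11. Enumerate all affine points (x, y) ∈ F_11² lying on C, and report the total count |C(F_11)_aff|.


Affine F_11-points: {(0, 1), (0, 6), (0, 10), (1, 0), (1, 3), (2, 5), (3, 3), (8, 10), (9, 1), (10, 5)}; count = 10.

For each of the 121 pairs (x, y) ∈ F_11², evaluate f(x, y) mod 11. Record the zeros.
  x = 0: [0↦1, 1↦0, 2↦9, 3↦7, 4↦6, 5↦7, 6↦0, 7↦8, 8↦10, 9↦7, 10↦0]  zeros at y ∈ {1, 6, 10}
  x = 1: [0↦0, 1↦8, 2↦4, 3↦0, 4↦8, 5↦7, 6↦9, 7↦4, 8↦4, 9↦10, 10↦1]  zeros at y ∈ {0, 3}
  x = 2: [0↦1, 1↦3, 2↦4, 3↦5, 4↦7, 5↦0, 6↦7, 7↦7, 8↦1, 9↦1, 10↦8]  zeros at y ∈ {5}
  x = 3: [0↦4, 1↦7, 2↦9, 3↦0, 4↦3, 5↦8, 6↦5, 7↦6, 8↦1, 9↦2, 10↦10]  zeros at y ∈ {3}
  x = 4: [0↦9, 1↦9, 2↦8, 3↦7, 4↦7, 5↦9, 6↦3, 7↦1, 8↦4, 9↦2, 10↦7]  zeros at y ∈ ∅
  x = 5: [0↦5, 1↦9, 2↦1, 3↦4, 4↦8, 5↦3, 6↦1, 7↦3, 8↦10, 9↦1, 10↦10]  zeros at y ∈ ∅
  x = 6: [0↦3, 1↦7, 2↦10, 3↦2, 4↦6, 5↦1, 6↦10, 7↦1, 8↦8, 9↦10, 10↦8]  zeros at y ∈ ∅
  x = 7: [0↦3, 1↦3, 2↦2, 3↦1, 4↦1, 5↦3, 6↦8, 7↦6, 8↦9, 9↦7, 10↦1]  zeros at y ∈ ∅
  x = 8: [0↦5, 1↦8, 2↦10, 3↦1, 4↦4, 5↦9, 6↦6, 7↦7, 8↦2, 9↦3, 10↦0]  zeros at y ∈ {10}
  x = 9: [0↦9, 1↦0, 2↦1, 3↦2, 4↦4, 5↦8, 6↦4, 7↦4, 8↦9, 9↦9, 10↦5]  zeros at y ∈ {1}
  x = 10: [0↦4, 1↦1, 2↦8, 3↦4, 4↦1, 5↦0, 6↦2, 7↦8, 8↦8, 9↦3, 10↦5]  zeros at y ∈ {5}
Collecting zeros: affine points = {(0, 1), (0, 6), (0, 10), (1, 0), (1, 3), (2, 5), (3, 3), (8, 10), (9, 1), (10, 5)}.
Total count |C(F_11)_aff| = 10.


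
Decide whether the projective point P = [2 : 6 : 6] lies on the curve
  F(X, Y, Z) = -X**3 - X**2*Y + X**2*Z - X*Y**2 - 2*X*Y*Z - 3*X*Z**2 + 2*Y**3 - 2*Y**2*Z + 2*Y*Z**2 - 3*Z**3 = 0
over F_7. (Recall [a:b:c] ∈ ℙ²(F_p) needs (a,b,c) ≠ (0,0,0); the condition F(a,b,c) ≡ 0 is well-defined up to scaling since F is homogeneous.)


F(2,6,6) ≡ 2 (mod 7); P is NOT on the curve.

Evaluate F(2, 6, 6) term-by-term (mod 7).
  -X**3 ↦ -1·8·1·1 = -8
  -X**2*Y ↦ -1·4·6·1 = -24
  X**2*Z ↦ 1·4·1·6 = 24
  -X*Y**2 ↦ -1·2·36·1 = -72
  -2*X*Y*Z ↦ -2·2·6·6 = -144
  -3*X*Z**2 ↦ -3·2·1·36 = -216
  2*Y**3 ↦ 2·1·216·1 = 432
  -2*Y**2*Z ↦ -2·1·36·6 = -432
  2*Y*Z**2 ↦ 2·1·6·36 = 432
  -3*Z**3 ↦ -3·1·1·216 = -648
Sum: F(2, 6, 6) = (-8) + (-24) + (24) + (-72) + (-144) + (-216) + (432) + (-432) + (432) + (-648) = -656.
Reducing mod 7: -656 ≡ 2 (mod 7).
Since F(a, b, c) ≡ 2 ≠ 0 (mod 7), P does NOT lie on the curve.


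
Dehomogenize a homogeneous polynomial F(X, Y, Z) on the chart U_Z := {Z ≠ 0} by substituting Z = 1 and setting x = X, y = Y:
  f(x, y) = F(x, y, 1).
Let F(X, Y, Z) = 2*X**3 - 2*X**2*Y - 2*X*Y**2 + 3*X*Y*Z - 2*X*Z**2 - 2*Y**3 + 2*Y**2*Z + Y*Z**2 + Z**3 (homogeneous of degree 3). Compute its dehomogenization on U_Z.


f(x, y) = 2*x**3 - 2*x**2*y - 2*x*y**2 + 3*x*y - 2*x - 2*y**3 + 2*y**2 + y + 1

On U_Z we set Z = 1. Each monomial c·X^i·Y^j·Z^k in F becomes c·x^i·y^j·1^k = c·x^i·y^j.
Substituting Z = 1: F(X, Y, 1) = 2*x**3 - 2*x**2*y - 2*x*y**2 + 3*x*y - 2*x - 2*y**3 + 2*y**2 + y + 1.
Note: deg(f) ≤ deg(F) = 3; strict inequality happens when F is divisible by Z (lost terms).


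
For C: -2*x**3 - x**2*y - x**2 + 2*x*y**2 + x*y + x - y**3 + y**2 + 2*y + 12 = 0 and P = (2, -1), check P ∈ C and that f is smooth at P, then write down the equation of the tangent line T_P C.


Tangent line at P: -22*x - 13*y + 31 = 0.

Step 1: f(2, -1) = 0, so P lies on C.
Step 2: partial derivatives
  f_x(x, y) = -6*x**2 - 2*x*y - 2*x + 2*y**2 + y + 1, f_y(x, y) = -x**2 + 4*x*y + x - 3*y**2 + 2*y + 2.
  f_x(P) = -22, f_y(P) = -13 (gradient nonzero, so P is smooth).
Step 3: tangent line at P: -22·(x − 2) + -13·(y − -1) = 0.
Expanding: -22*x - 13*y + 31 = 0.


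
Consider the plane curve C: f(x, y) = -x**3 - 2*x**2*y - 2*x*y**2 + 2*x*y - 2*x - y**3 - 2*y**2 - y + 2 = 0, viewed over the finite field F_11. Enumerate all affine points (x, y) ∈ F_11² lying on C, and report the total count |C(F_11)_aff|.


Affine F_11-points: {(1, 5), (2, 1), (2, 7), (2, 8), (3, 4), (4, 7), (5, 1), (7, 3), (8, 6), (10, 10)}; count = 10.

For each of the 121 pairs (x, y) ∈ F_11², evaluate f(x, y) mod 11. Record the zeros.
  x = 0: [0↦2, 1↦9, 2↦6, 3↦9, 4↦1, 5↦9, 6↦5, 7↦5, 8↦3, 9↦4, 10↦2]  zeros at y ∈ ∅
  x = 1: [0↦10, 1↦4, 2↦6, 3↦10, 4↦10, 5↦0, 6↦7, 7↦3, 8↦4, 9↦4, 10↦8]  zeros at y ∈ {5}
  x = 2: [0↦1, 1↦0, 2↦3, 3↦4, 4↦8, 5↦9, 6↦1, 7↦0, 8↦0, 9↦6, 10↦1]  zeros at y ∈ {1, 7, 8}
  x = 3: [0↦2, 1↦2, 2↦2, 3↦7, 4↦0, 5↦8, 6↦3, 7↦1, 8↦7, 9↦4, 10↦8]  zeros at y ∈ {4}
  x = 4: [0↦7, 1↦4, 2↦8, 3↦2, 4↦2, 5↦2, 6↦7, 7↦0, 8↦8, 9↦3, 10↦1]  zeros at y ∈ {7}
  x = 5: [0↦10, 1↦0, 2↦4, 3↦5, 4↦8, 5↦7, 6↦7, 7↦2, 8↦8, 9↦8, 10↦7]  zeros at y ∈ {1}
  x = 6: [0↦5, 1↦6, 2↦6, 3↦10, 4↦1, 5↦6, 6↦8, 7↦1, 8↦1, 9↦2, 10↦9]  zeros at y ∈ ∅
  x = 7: [0↦8, 1↦5, 2↦8, 3↦0, 4↦8, 5↦4, 6↦4, 7↦2, 8↦3, 9↦1, 10↦1]  zeros at y ∈ {3}
  x = 8: [0↦2, 1↦2, 2↦4, 3↦2, 4↦1, 5↦6, 6↦0, 7↦10, 8↦8, 9↦10, 10↦10]  zeros at y ∈ {6}
  x = 9: [0↦3, 1↦2, 2↦10, 3↦10, 4↦7, 5↦6, 6↦1, 7↦8, 8↦10, 9↦1, 10↦8]  zeros at y ∈ ∅
  x = 10: [0↦5, 1↦10, 2↦9, 3↦7, 4↦9, 5↦9, 6↦1, 7↦1, 8↦3, 9↦1, 10↦0]  zeros at y ∈ {10}
Collecting zeros: affine points = {(1, 5), (2, 1), (2, 7), (2, 8), (3, 4), (4, 7), (5, 1), (7, 3), (8, 6), (10, 10)}.
Total count |C(F_11)_aff| = 10.


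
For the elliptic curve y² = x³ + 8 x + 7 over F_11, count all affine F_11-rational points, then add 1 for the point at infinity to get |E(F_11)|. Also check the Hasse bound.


Affine points = {(1, 4), (1, 7), (2, 3), (2, 8), (3, 5), (3, 6), (4, 2), (4, 9), (8, 0), (9, 4), (9, 7), (10, 3), (10, 8)}; affine count = 13; |E(F_11)| = 14.

Discriminant check: Δ ∝ 4a³ + 27b² = 4·8³ + 27·7² = 4·512 + 27·49 ≡ 5 (mod 11). Nonzero ⇒ E is nonsingular.
For each x ∈ F_11, compute rhs = x³ + 8·x + 7 mod 11, then count y ∈ F_11 with y² ≡ rhs.
  x = 0: rhs = 7, matching y values: none (0 points).
  x = 1: rhs = 5, matching y values: 4, 7 (2 points).
  x = 2: rhs = 9, matching y values: 3, 8 (2 points).
  x = 3: rhs = 3, matching y values: 5, 6 (2 points).
  x = 4: rhs = 4, matching y values: 2, 9 (2 points).
  x = 5: rhs = 7, matching y values: none (0 points).
  x = 6: rhs = 7, matching y values: none (0 points).
  x = 7: rhs = 10, matching y values: none (0 points).
  x = 8: rhs = 0, matching y values: 0 (1 points).
  x = 9: rhs = 5, matching y values: 4, 7 (2 points).
  x = 10: rhs = 9, matching y values: 3, 8 (2 points).
Total affine count: 13.
Full point count |E(F_11)| = 13 + 1 = 14.
Hasse bound: |14 − (11+1)| = |2| = 2 ≤ 2√11 ≈ 6.6332 ✓.


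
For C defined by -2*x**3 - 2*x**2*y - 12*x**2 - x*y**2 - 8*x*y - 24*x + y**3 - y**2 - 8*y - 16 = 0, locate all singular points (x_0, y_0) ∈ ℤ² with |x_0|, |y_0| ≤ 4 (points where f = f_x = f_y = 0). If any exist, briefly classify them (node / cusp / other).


Singular points: {(-2, 0)}; classification: cusp.

Compute partial derivatives:
  f_x = -6*x**2 - 4*x*y - 24*x - y**2 - 8*y - 24.
  f_y = -2*x**2 - 2*x*y - 8*x + 3*y**2 - 2*y - 8.
Scan x_0 ∈ {−4, ..., 4}. For each x_0, f_y(x_0, y) is a polynomial in y; find its integer roots y ∈ {−4, ..., 4}, then test f_x and f at those candidates.
  x = -4: f_y(-4, y) = 3*y**2 + 6*y - 8; no integer root y with |y| ≤ 4.
  x = -3: f_y(-3, y) = 3*y**2 + 4*y - 2; no integer root y with |y| ≤ 4.
  x = -2: f_y(-2, y) = 3*y**2 + 2*y; vanishes at y ∈ {0}. (-2, 0): f_x = 0, f = 0 — SINGULAR.
  x = -1: f_y(-1, y) = 3*y**2 - 2; no integer root y with |y| ≤ 4.
  x = 0: f_y(0, y) = 3*y**2 - 2*y - 8; vanishes at y ∈ {2}. (0, 2): f_x = -44 ≠ 0.
  x = 1: f_y(1, y) = 3*y**2 - 4*y - 18; no integer root y with |y| ≤ 4.
  x = 2: f_y(2, y) = 3*y**2 - 6*y - 32; no integer root y with |y| ≤ 4.
  x = 3: f_y(3, y) = 3*y**2 - 8*y - 50; no integer root y with |y| ≤ 4.
  x = 4: f_y(4, y) = 3*y**2 - 10*y - 72; no integer root y with |y| ≤ 4.
Only singular point on the grid: (-2, 0).
Classify: substitute x = -2 + u, y = 0 + v and expand: f = -2*u**3 - 2*u**2*v - u*v**2 + v**3 + v**2.
No constant or linear terms (consistent with a singular point). Quadratic part: v**2. Cubic part: -2*u**3 - 2*u**2*v - u*v**2 + v**3.
The quadratic part v**2 is a perfect square, so there is a single (double) tangent line v = 0, i.e. y = 0. Restricting the cubic part to that line (v = 0) leaves -2*u**3 ≠ 0, so f is not divisible by v and the branch is v² ≈ 2*u**3 to lowest order — this is a cusp.
Classification: cusp.


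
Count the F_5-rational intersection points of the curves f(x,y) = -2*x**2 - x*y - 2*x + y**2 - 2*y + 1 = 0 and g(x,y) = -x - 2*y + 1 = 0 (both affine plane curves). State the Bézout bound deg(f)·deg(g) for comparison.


Common zeros: {(2, 2)}; count = 1; Bézout bound = 2.

deg(f) = 2, deg(g) = 1, so Bézout bound = 2.
Scan x ∈ F_5. For each x, list the y ∈ F_5 with f(x, y) ≡ 0 and those with g(x, y) ≡ 0 (mod 5); the common zeros in that column are the intersection.
  x = 0: f ≡ 0 at y ∈ {1}; g ≡ 0 at y ∈ {3}; common: ∅.
  x = 1: f ≡ 0 at y ∈ {1, 2}; g ≡ 0 at y ∈ {0}; common: ∅.
  x = 2: f ≡ 0 at y ∈ {2}; g ≡ 0 at y ∈ {2}; common: {2}.
  x = 3: f ≡ 0 at y ∈ ∅; g ≡ 0 at y ∈ {4}; common: ∅.
  x = 4: f ≡ 0 at y ∈ ∅; g ≡ 0 at y ∈ {1}; common: ∅.
Collecting: common zeros = {(2, 2)}, so the count is 1.
Comparison with the Bézout bound: 1 ≤ 2 = deg(f)·deg(g), as expected for curves with no common component (the affine F_5-count falls short of the bound because intersections may lie at infinity, over extension fields, or carry multiplicity).


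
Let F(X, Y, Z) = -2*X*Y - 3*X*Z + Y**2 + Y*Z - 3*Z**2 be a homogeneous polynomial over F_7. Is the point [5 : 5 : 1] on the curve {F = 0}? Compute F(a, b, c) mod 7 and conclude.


F(5,5,1) ≡ 4 (mod 7); P is NOT on the curve.

Evaluate F(5, 5, 1) term-by-term (mod 7).
  -2*X*Y ↦ -2·5·5·1 = -50
  -3*X*Z ↦ -3·5·1·1 = -15
  Y**2 ↦ 1·1·25·1 = 25
  Y*Z ↦ 1·1·5·1 = 5
  -3*Z**2 ↦ -3·1·1·1 = -3
Sum: F(5, 5, 1) = (-50) + (-15) + (25) + (5) + (-3) = -38.
Reducing mod 7: -38 ≡ 4 (mod 7).
Since F(a, b, c) ≡ 4 ≠ 0 (mod 7), P does NOT lie on the curve.


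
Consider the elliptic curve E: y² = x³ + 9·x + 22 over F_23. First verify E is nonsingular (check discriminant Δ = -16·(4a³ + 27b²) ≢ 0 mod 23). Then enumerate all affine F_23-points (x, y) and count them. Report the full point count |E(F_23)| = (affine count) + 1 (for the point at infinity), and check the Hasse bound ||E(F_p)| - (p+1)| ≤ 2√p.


Affine points = {(1, 3), (1, 20), (2, 5), (2, 18), (5, 10), (5, 13), (6, 4), (6, 19), (8, 10), (8, 13), (9, 2), (9, 21), (10, 10), (10, 13), (11, 7), (11, 16), (12, 8), (12, 15), (13, 6), (13, 17), (15, 6), (15, 17), (18, 6), (18, 17), (22, 9), (22, 14)}; affine count = 26; |E(F_23)| = 27.

Discriminant check: Δ ∝ 4a³ + 27b² = 4·9³ + 27·22² = 4·729 + 27·484 ≡ 22 (mod 23). Nonzero ⇒ E is nonsingular.
For each x ∈ F_23, compute rhs = x³ + 9·x + 22 mod 23, then count y ∈ F_23 with y² ≡ rhs.
  x = 0: rhs = 22, matching y values: none (0 points).
  x = 1: rhs = 9, matching y values: 3, 20 (2 points).
  x = 2: rhs = 2, matching y values: 5, 18 (2 points).
  x = 3: rhs = 7, matching y values: none (0 points).
  x = 4: rhs = 7, matching y values: none (0 points).
  x = 5: rhs = 8, matching y values: 10, 13 (2 points).
  x = 6: rhs = 16, matching y values: 4, 19 (2 points).
  x = 7: rhs = 14, matching y values: none (0 points).
  x = 8: rhs = 8, matching y values: 10, 13 (2 points).
  x = 9: rhs = 4, matching y values: 2, 21 (2 points).
  x = 10: rhs = 8, matching y values: 10, 13 (2 points).
  x = 11: rhs = 3, matching y values: 7, 16 (2 points).
  x = 12: rhs = 18, matching y values: 8, 15 (2 points).
  x = 13: rhs = 13, matching y values: 6, 17 (2 points).
  x = 14: rhs = 17, matching y values: none (0 points).
  x = 15: rhs = 13, matching y values: 6, 17 (2 points).
  x = 16: rhs = 7, matching y values: none (0 points).
  x = 17: rhs = 5, matching y values: none (0 points).
  x = 18: rhs = 13, matching y values: 6, 17 (2 points).
  x = 19: rhs = 14, matching y values: none (0 points).
  x = 20: rhs = 14, matching y values: none (0 points).
  x = 21: rhs = 19, matching y values: none (0 points).
  x = 22: rhs = 12, matching y values: 9, 14 (2 points).
Total affine count: 26.
Full point count |E(F_23)| = 26 + 1 = 27.
Hasse bound: |27 − (23+1)| = |3| = 3 ≤ 2√23 ≈ 9.5917 ✓.


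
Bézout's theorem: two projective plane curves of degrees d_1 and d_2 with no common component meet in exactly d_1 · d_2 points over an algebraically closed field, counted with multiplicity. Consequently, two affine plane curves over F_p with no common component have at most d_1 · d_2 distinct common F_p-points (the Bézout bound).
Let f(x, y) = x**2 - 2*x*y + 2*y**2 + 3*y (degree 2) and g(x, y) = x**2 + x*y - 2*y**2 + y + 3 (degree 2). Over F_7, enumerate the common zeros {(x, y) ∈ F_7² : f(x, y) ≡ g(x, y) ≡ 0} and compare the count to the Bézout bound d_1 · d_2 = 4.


Common zeros: {(2, 5), (4, 2), (4, 4)}; count = 3; Bézout bound = 4.

deg(f) = 2, deg(g) = 2, so Bézout bound = 4.
Scan x ∈ F_7. For each x, list the y ∈ F_7 with f(x, y) ≡ 0 and those with g(x, y) ≡ 0 (mod 7); the common zeros in that column are the intersection.
  x = 0: f ≡ 0 at y ∈ {0, 2}; g ≡ 0 at y ∈ {5, 6}; common: ∅.
  x = 1: f ≡ 0 at y ∈ {5}; g ≡ 0 at y ∈ {2, 6}; common: ∅.
  x = 2: f ≡ 0 at y ∈ {5, 6}; g ≡ 0 at y ∈ {0, 5}; common: {5}.
  x = 3: f ≡ 0 at y ∈ {6}; g ≡ 0 at y ∈ {1}; common: ∅.
  x = 4: f ≡ 0 at y ∈ {2, 4}; g ≡ 0 at y ∈ {2, 4}; common: {2, 4}.
  x = 5: f ≡ 0 at y ∈ ∅; g ≡ 0 at y ∈ {0, 3}; common: ∅.
  x = 6: f ≡ 0 at y ∈ ∅; g ≡ 0 at y ∈ {3, 4}; common: ∅.
Collecting: common zeros = {(2, 5), (4, 2), (4, 4)}, so the count is 3.
Comparison with the Bézout bound: 3 ≤ 4 = deg(f)·deg(g), as expected for curves with no common component (the affine F_7-count falls short of the bound because intersections may lie at infinity, over extension fields, or carry multiplicity).


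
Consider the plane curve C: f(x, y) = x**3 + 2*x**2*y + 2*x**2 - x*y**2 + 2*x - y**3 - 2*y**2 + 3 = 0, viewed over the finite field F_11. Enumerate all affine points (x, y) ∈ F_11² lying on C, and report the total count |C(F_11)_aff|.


Affine F_11-points: {(0, 1), (1, 9), (3, 1), (4, 1), (5, 10), (6, 2), (6, 6), (7, 6), (7, 8), (7, 10), (8, 5), (9, 4), (10, 10)}; count = 13.

For each of the 121 pairs (x, y) ∈ F_11², evaluate f(x, y) mod 11. Record the zeros.
  x = 0: [0↦3, 1↦0, 2↦9, 3↦2, 4↦6, 5↦4, 6↦1, 7↦2, 8↦1, 9↦3, 10↦2]  zeros at y ∈ {1}
  x = 1: [0↦8, 1↦6, 2↦3, 3↦4, 4↦3, 5↦5, 6↦4, 7↦5, 8↦2, 9↦0, 10↦4]  zeros at y ∈ {9}
  x = 2: [0↦1, 1↦4, 2↦4, 3↦6, 4↦4, 5↦3, 6↦8, 7↦2, 8↦1, 9↦10, 10↦1]  zeros at y ∈ ∅
  x = 3: [0↦10, 1↦0, 2↦7, 3↦3, 4↦4, 5↦4, 6↦8, 7↦10, 8↦4, 9↦6, 10↦10]  zeros at y ∈ {1}
  x = 4: [0↦8, 1↦0, 2↦7, 3↦1, 4↦9, 5↦3, 6↦10, 7↦2, 8↦6, 9↦5, 10↦4]  zeros at y ∈ {1}
  x = 5: [0↦1, 1↦10, 2↦10, 3↦6, 4↦3, 5↦6, 6↦9, 7↦6, 8↦2, 9↦2, 10↦0]  zeros at y ∈ {10}
  x = 6: [0↦6, 1↦3, 2↦0, 3↦2, 4↦3, 5↦8, 6↦0, 7↦6, 8↦9, 9↦3, 10↦4]  zeros at y ∈ {2, 6}
  x = 7: [0↦7, 1↦7, 2↦5, 3↦6, 4↦4, 5↦4, 6↦0, 7↦8, 8↦0, 9↦3, 10↦0]  zeros at y ∈ {6, 8, 10}
  x = 8: [0↦10, 1↦6, 2↦9, 3↦2, 4↦1, 5↦0, 6↦4, 7↦7, 8↦3, 9↦8, 10↦5]  zeros at y ∈ {5}
  x = 9: [0↦10, 1↦6, 2↦7, 3↦7, 4↦0, 5↦2, 6↦7, 7↦9, 8↦2, 9↦2, 10↦3]  zeros at y ∈ {4}
  x = 10: [0↦2, 1↦2, 2↦5, 3↦5, 4↦7, 5↦5, 6↦4, 7↦9, 8↦3, 9↦2, 10↦0]  zeros at y ∈ {10}
Collecting zeros: affine points = {(0, 1), (1, 9), (3, 1), (4, 1), (5, 10), (6, 2), (6, 6), (7, 6), (7, 8), (7, 10), (8, 5), (9, 4), (10, 10)}.
Total count |C(F_11)_aff| = 13.
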